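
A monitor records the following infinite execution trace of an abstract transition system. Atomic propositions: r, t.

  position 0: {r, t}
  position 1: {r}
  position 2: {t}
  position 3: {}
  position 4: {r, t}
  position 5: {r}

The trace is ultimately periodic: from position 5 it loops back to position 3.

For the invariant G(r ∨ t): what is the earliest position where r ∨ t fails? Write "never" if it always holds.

3

Check r ∨ t at each position in order: 0 ✓, 1 ✓, 2 ✓.
At position 3 the labels are {}, so r ∨ t is false there. This is the first violation.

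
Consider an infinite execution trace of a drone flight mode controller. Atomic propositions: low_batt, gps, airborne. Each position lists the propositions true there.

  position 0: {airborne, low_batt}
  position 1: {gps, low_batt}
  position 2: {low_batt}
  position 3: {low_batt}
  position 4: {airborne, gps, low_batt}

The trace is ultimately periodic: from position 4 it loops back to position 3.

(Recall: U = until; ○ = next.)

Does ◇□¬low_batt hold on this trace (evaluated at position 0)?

□¬low_batt is false at every position 0..4, so it never becomes true and ◇□¬low_batt fails.

No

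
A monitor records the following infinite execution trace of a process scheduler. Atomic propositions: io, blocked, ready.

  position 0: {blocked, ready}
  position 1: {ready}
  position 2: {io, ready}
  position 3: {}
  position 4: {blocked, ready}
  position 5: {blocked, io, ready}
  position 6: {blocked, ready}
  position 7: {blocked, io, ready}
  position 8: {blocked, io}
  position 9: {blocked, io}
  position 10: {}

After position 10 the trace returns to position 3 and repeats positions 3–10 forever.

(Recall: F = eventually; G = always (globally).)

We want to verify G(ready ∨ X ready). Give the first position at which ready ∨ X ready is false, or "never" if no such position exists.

Check ready ∨ X ready at each position in order: 0 ✓, 1 ✓, 2 ✓, 3 ✓, 4 ✓, 5 ✓, 6 ✓, 7 ✓.
At position 8 the labels are {blocked, io} and the next position 9 has {blocked, io}, so ready ∨ X ready is false there. This is the first violation.

8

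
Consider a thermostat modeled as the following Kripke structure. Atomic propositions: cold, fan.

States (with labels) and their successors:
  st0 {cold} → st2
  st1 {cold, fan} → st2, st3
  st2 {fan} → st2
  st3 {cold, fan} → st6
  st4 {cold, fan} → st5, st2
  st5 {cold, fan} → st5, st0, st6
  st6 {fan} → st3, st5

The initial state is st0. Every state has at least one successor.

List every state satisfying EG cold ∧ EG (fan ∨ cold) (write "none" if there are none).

{st4, st5}

States satisfying cold: {st0, st1, st3, st4, st5}.
States satisfying EG cold: {st4, st5}.
States satisfying fan ∨ cold: {st0, st1, st2, st3, st4, st5, st6}.
States satisfying EG (fan ∨ cold): {st0, st1, st2, st3, st4, st5, st6}.
States satisfying EG cold ∧ EG (fan ∨ cold): {st4, st5}.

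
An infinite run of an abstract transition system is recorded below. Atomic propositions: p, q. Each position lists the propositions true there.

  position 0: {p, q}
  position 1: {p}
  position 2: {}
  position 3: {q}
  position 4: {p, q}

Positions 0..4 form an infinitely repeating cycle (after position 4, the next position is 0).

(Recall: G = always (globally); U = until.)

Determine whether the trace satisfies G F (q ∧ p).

Yes

F (q ∧ p) holds at every position 0..4, and those are all positions ever visited, so G F (q ∧ p) holds.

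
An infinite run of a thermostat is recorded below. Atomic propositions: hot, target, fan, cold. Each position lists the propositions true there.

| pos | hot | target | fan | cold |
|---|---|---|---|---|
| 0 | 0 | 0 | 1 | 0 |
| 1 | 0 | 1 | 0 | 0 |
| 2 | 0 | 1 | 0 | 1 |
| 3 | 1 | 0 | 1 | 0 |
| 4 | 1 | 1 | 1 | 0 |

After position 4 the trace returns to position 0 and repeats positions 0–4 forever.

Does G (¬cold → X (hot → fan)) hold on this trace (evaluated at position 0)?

¬cold → X (hot → fan) holds at every position 0..4, and those are all positions ever visited, so G (¬cold → X (hot → fan)) holds.
Positions where ¬cold holds: 0, 1, 3, 4.
Check X (hot → fan) at each: 0→ok, 1→ok, 3→ok, 4→ok.

Yes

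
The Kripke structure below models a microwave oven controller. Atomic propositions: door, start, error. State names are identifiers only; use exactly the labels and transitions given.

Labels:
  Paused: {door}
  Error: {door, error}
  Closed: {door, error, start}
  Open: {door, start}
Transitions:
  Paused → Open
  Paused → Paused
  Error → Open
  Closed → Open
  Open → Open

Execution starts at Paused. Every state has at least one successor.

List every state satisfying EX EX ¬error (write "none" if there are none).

{Paused, Error, Closed, Open}

States satisfying EX ¬error: {Paused, Error, Closed, Open}.
States satisfying EX EX ¬error: {Paused, Error, Closed, Open}.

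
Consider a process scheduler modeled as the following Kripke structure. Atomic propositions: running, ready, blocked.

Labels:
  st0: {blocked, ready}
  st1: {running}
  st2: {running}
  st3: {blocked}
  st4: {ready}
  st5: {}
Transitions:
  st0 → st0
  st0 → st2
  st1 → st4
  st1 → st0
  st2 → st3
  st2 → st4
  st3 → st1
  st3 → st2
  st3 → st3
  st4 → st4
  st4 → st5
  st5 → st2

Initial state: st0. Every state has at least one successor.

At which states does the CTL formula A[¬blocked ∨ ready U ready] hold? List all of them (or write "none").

States satisfying ¬blocked ∨ ready: {st0, st1, st2, st4, st5}.
States satisfying ready: {st0, st4}.
States satisfying A[¬blocked ∨ ready U ready]: {st0, st1, st4}.

{st0, st1, st4}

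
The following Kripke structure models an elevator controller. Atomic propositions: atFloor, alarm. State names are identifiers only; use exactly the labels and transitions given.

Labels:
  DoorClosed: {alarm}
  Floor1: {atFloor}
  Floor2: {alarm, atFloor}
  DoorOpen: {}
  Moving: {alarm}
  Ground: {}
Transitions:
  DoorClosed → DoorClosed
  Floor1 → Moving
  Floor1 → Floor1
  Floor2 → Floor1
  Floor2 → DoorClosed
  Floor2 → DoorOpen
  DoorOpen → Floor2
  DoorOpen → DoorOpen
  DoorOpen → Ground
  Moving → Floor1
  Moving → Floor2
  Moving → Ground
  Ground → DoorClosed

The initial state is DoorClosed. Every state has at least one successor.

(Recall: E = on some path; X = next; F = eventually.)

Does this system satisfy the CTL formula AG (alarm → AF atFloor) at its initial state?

States satisfying alarm → AF atFloor: {Floor1, Floor2, DoorOpen, Ground}.
States satisfying AG (alarm → AF atFloor): ∅.
DoorClosed is reachable from DoorClosed and violates alarm → AF atFloor, so AG fails at DoorClosed.
DoorClosed ∉ Sat(AG (alarm → AF atFloor)).

Does not hold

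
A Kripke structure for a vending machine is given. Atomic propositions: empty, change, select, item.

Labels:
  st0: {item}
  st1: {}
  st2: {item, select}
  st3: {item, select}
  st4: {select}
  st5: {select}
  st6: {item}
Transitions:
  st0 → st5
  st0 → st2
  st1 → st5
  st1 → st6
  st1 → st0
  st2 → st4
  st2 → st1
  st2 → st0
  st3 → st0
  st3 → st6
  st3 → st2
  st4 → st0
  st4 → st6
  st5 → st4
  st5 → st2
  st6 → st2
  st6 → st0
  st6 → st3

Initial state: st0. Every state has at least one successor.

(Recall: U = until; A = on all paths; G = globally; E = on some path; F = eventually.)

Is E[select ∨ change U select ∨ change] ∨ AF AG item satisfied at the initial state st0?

States satisfying select ∨ change: {st2, st3, st4, st5}.
States satisfying E[select ∨ change U select ∨ change]: {st2, st3, st4, st5}.
States satisfying AG item: ∅.
States satisfying AF AG item: ∅.
States satisfying E[select ∨ change U select ∨ change] ∨ AF AG item: {st2, st3, st4, st5}.
st0 ∉ Sat(E[select ∨ change U select ∨ change] ∨ AF AG item).

No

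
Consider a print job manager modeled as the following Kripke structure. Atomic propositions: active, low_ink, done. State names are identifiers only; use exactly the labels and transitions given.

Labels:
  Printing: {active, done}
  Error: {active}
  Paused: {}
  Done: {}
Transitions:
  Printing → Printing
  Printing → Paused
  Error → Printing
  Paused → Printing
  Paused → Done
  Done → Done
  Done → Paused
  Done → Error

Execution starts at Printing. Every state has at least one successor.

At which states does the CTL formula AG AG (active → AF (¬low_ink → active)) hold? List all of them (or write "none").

{Printing, Error, Paused, Done}

States satisfying AG (active → AF (¬low_ink → active)): {Printing, Error, Paused, Done}.
States satisfying AG AG (active → AF (¬low_ink → active)): {Printing, Error, Paused, Done}.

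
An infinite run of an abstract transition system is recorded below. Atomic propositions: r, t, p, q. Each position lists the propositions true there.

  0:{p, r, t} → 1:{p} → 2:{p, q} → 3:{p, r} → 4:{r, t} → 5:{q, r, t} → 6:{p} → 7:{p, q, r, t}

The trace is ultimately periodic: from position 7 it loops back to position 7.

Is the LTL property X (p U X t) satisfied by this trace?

Satisfied

The position after 0 is 1; p U X t is true there.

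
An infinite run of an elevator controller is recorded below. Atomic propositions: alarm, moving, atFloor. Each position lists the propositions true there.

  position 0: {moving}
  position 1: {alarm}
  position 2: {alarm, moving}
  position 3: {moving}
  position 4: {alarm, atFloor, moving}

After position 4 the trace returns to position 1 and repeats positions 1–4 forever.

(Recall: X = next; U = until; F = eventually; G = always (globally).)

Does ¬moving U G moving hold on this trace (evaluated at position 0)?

Does not hold

Walking from position 0: at position 0, G moving has not yet held and ¬moving fails, so ¬moving U G moving is false.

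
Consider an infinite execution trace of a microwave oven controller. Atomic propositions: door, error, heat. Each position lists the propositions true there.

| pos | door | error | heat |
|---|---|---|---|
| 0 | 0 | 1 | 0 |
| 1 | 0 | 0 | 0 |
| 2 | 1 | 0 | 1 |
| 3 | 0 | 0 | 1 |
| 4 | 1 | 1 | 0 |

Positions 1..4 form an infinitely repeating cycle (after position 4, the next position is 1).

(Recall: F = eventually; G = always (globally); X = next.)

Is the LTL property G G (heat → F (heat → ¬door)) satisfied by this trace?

Yes

G (heat → F (heat → ¬door)) holds at every position 0..4, and those are all positions ever visited, so G G (heat → F (heat → ¬door)) holds.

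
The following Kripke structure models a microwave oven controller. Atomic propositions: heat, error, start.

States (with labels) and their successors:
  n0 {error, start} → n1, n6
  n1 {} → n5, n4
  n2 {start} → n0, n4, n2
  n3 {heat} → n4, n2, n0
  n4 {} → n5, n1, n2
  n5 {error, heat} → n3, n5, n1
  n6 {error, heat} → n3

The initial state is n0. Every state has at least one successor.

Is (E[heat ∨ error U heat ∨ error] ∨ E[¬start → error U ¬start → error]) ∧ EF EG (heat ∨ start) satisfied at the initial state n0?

Satisfied

States satisfying heat ∨ error: {n0, n3, n5, n6}.
States satisfying E[heat ∨ error U heat ∨ error]: {n0, n3, n5, n6}.
States satisfying ¬start → error: {n0, n2, n5, n6}.
States satisfying E[¬start → error U ¬start → error]: {n0, n2, n5, n6}.
States satisfying EG (heat ∨ start): {n0, n2, n3, n5, n6}.
States satisfying EF EG (heat ∨ start): {n0, n1, n2, n3, n4, n5, n6}.
States satisfying (E[heat ∨ error U heat ∨ error] ∨ E[¬start → error U ¬start → error]) ∧ EF EG (heat ∨ start): {n0, n2, n3, n5, n6}.
n0 ∈ Sat((E[heat ∨ error U heat ∨ error] ∨ E[¬start → error U ¬start → error]) ∧ EF EG (heat ∨ start)).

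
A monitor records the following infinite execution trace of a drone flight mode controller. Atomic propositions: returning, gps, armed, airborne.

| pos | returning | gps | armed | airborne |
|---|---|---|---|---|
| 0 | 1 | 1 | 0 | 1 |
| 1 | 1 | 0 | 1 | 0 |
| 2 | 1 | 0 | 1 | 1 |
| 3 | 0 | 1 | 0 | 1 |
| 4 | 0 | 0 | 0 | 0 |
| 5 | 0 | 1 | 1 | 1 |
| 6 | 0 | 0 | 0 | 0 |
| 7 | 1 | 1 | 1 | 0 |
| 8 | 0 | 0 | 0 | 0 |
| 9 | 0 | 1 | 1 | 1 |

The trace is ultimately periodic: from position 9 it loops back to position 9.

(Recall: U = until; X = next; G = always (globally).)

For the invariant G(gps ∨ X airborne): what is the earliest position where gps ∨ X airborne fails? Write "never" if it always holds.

Check gps ∨ X airborne at each position in order: 0 ✓, 1 ✓, 2 ✓, 3 ✓, 4 ✓, 5 ✓.
At position 6 the labels are {} and the next position 7 has {armed, gps, returning}, so gps ∨ X airborne is false there. This is the first violation.

6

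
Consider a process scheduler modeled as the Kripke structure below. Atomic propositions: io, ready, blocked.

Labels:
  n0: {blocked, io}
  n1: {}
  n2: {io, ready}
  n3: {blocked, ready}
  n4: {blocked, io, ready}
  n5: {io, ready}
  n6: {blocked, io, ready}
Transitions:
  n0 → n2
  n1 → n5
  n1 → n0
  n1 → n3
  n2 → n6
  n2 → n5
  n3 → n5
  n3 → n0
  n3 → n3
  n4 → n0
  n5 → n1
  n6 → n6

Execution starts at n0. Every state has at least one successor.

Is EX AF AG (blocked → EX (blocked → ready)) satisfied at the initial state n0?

States satisfying AF AG (blocked → EX (blocked → ready)): {n0, n1, n2, n3, n4, n5, n6}.
States satisfying EX AF AG (blocked → EX (blocked → ready)): {n0, n1, n2, n3, n4, n5, n6}.
n0 ∈ Sat(EX AF AG (blocked → EX (blocked → ready))).

Yes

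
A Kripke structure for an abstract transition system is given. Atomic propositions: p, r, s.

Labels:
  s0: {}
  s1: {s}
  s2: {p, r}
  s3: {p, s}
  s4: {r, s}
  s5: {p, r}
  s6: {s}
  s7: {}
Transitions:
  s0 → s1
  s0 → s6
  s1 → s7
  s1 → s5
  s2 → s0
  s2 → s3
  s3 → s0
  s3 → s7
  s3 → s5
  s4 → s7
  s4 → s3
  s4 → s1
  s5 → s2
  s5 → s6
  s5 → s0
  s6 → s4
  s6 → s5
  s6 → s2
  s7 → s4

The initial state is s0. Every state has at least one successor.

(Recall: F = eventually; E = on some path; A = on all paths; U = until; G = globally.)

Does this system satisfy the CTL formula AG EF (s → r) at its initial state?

States satisfying EF (s → r): {s0, s1, s2, s3, s4, s5, s6, s7}.
States satisfying AG EF (s → r): {s0, s1, s2, s3, s4, s5, s6, s7}.
Every state reachable from s0 satisfies EF (s → r).
s0 ∈ Sat(AG EF (s → r)).

Holds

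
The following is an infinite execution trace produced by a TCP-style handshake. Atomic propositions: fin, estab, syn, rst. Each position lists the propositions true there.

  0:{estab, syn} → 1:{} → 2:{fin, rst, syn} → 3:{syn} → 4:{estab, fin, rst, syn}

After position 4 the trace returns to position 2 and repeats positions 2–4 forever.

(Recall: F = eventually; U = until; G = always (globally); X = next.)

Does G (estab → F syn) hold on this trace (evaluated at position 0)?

estab → F syn holds at every position 0..4, and those are all positions ever visited, so G (estab → F syn) holds.
Positions where estab holds: 0, 4.
Check F syn at each: 0→ok, 4→ok.

Holds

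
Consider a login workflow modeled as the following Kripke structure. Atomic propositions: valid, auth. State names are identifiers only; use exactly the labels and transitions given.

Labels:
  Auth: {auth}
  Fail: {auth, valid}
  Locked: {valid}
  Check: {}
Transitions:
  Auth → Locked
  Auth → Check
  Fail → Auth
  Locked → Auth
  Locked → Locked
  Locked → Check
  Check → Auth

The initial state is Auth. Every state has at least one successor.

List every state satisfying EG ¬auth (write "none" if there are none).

{Locked}

States satisfying ¬auth: {Locked, Check}.
States satisfying EG ¬auth: {Locked}.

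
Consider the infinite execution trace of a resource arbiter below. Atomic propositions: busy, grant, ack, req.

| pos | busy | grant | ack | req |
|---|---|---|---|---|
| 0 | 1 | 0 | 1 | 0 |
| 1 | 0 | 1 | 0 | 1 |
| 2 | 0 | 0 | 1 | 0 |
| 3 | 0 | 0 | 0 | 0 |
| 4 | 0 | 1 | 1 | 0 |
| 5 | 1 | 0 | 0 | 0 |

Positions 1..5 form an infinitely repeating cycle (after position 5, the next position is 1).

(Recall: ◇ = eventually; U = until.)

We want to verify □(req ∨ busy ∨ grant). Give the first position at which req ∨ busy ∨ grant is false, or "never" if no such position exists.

Check req ∨ busy ∨ grant at each position in order: 0 ✓, 1 ✓.
At position 2 the labels are {ack}, so req ∨ busy ∨ grant is false there. This is the first violation.

2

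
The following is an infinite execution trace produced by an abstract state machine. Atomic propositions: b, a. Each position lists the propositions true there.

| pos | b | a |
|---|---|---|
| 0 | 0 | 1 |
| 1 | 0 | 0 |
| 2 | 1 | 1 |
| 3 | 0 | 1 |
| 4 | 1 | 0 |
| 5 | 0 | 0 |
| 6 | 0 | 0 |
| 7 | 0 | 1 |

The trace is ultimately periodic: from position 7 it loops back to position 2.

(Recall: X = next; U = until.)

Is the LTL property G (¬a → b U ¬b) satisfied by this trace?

¬a → b U ¬b holds at every position 0..7, and those are all positions ever visited, so G (¬a → b U ¬b) holds.
Positions where ¬a holds: 1, 4, 5, 6.
Check b U ¬b at each: 1→ok, 4→ok, 5→ok, 6→ok.

Satisfied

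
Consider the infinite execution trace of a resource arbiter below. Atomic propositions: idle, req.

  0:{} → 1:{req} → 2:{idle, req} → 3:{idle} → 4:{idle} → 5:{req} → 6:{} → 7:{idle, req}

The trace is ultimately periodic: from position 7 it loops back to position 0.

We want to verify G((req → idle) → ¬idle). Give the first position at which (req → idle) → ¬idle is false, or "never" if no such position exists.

2

Check (req → idle) → ¬idle at each position in order: 0 ✓, 1 ✓.
At position 2 the labels are {idle, req}, so (req → idle) → ¬idle is false there. This is the first violation.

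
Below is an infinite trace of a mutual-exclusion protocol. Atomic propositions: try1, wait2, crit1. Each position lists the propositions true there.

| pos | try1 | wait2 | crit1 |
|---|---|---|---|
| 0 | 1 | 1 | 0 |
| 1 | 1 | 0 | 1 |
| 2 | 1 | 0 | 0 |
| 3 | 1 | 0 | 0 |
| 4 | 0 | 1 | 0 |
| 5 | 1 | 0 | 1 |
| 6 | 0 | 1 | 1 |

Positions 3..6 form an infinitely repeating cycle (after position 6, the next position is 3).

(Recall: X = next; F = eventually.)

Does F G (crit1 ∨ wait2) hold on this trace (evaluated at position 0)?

Violated

G (crit1 ∨ wait2) is false at every position 0..6, so it never becomes true and F G (crit1 ∨ wait2) fails.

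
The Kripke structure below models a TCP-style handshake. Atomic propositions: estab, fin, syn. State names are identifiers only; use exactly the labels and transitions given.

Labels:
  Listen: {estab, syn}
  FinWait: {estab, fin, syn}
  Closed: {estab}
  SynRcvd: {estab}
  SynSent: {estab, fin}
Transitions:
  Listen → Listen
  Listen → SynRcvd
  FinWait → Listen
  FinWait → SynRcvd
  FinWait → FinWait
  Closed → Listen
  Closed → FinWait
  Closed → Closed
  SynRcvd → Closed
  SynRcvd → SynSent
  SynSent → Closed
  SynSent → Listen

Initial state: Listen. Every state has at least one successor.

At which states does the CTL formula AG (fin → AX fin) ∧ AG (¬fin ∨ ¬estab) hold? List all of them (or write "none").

none

States satisfying fin → AX fin: {Listen, Closed, SynRcvd}.
States satisfying AG (fin → AX fin): ∅.
States satisfying ¬fin ∨ ¬estab: {Listen, Closed, SynRcvd}.
States satisfying AG (¬fin ∨ ¬estab): ∅.
States satisfying AG (fin → AX fin) ∧ AG (¬fin ∨ ¬estab): ∅.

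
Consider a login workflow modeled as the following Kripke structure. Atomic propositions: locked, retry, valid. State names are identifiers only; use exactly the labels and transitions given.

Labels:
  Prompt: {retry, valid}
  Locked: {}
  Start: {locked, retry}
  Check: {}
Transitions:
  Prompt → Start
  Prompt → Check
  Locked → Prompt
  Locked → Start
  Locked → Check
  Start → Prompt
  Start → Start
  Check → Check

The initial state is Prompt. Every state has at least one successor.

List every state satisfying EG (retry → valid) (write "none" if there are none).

States satisfying retry → valid: {Prompt, Locked, Check}.
States satisfying EG (retry → valid): {Prompt, Locked, Check}.

{Prompt, Locked, Check}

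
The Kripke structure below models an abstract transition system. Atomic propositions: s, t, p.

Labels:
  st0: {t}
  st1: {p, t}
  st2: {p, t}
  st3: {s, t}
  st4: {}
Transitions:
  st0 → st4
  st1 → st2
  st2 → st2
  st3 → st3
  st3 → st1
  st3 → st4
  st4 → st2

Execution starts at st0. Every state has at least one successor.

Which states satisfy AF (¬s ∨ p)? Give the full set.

States satisfying ¬s ∨ p: {st0, st1, st2, st4}.
States satisfying AF (¬s ∨ p): {st0, st1, st2, st4}.

{st0, st1, st2, st4}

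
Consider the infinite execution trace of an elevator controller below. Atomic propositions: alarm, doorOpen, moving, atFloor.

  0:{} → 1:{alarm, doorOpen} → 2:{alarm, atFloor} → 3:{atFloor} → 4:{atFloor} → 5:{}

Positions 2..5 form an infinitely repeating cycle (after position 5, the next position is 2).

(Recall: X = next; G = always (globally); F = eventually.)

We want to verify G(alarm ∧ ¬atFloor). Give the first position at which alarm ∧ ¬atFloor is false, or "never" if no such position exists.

At position 0 the labels are {}, so alarm ∧ ¬atFloor is false there. This is the first violation.

0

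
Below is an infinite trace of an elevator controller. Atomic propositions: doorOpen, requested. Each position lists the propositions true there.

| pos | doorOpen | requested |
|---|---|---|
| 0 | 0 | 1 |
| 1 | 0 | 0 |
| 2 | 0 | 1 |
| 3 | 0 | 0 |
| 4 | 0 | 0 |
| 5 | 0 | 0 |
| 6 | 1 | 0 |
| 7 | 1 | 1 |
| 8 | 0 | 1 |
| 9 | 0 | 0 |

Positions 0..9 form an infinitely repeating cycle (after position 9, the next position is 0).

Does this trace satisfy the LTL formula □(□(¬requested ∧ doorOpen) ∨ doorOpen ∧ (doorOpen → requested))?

□(¬requested ∧ doorOpen) ∨ doorOpen ∧ (doorOpen → requested) must hold at every position from 0 onward. It fails at position 0, so □(□(¬requested ∧ doorOpen) ∨ doorOpen ∧ (doorOpen → requested)) is false.

No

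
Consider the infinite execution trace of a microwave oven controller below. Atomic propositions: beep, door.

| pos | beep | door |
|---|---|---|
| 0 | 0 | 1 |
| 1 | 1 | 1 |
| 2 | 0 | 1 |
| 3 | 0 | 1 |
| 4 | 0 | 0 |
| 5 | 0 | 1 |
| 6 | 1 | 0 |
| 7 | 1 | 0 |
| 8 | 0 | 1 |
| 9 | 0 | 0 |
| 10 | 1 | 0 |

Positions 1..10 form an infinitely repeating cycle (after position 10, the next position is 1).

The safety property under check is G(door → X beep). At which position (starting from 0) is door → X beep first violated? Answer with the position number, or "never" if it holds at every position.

Check door → X beep at each position in order: 0 ✓.
At position 1 the labels are {beep, door} and the next position 2 has {door}, so door → X beep is false there. This is the first violation.

1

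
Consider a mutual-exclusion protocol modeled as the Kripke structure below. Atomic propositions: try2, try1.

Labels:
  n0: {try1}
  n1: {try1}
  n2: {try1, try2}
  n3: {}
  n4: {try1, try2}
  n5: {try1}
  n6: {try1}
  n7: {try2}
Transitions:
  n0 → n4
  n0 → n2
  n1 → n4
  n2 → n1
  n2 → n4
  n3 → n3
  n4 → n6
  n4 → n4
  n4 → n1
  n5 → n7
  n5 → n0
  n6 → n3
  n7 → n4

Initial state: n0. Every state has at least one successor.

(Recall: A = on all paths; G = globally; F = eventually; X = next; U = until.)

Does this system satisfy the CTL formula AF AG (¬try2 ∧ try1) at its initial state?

Does not hold

States satisfying AG (¬try2 ∧ try1): ∅.
States satisfying AF AG (¬try2 ∧ try1): ∅.
There is a path from n0 along which AG (¬try2 ∧ try1) never holds.
n0 ∉ Sat(AF AG (¬try2 ∧ try1)).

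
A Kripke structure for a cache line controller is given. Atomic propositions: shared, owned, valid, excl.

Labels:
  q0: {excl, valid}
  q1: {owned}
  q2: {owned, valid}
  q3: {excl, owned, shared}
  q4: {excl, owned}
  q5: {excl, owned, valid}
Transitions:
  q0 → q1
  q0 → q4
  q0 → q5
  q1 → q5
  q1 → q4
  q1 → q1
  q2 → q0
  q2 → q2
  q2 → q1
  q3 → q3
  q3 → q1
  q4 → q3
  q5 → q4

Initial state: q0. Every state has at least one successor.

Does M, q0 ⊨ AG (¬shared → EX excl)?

States satisfying ¬shared → EX excl: {q0, q1, q2, q3, q4, q5}.
States satisfying AG (¬shared → EX excl): {q0, q1, q2, q3, q4, q5}.
Every state reachable from q0 satisfies ¬shared → EX excl.
q0 ∈ Sat(AG (¬shared → EX excl)).

Yes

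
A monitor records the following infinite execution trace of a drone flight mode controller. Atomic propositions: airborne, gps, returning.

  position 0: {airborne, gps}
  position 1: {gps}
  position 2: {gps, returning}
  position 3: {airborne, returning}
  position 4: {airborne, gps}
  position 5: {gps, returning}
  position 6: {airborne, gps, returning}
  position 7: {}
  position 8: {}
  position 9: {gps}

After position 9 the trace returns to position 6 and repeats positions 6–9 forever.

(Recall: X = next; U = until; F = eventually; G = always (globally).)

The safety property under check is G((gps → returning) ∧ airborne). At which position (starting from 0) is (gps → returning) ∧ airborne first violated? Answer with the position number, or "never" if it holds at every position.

At position 0 the labels are {airborne, gps}, so (gps → returning) ∧ airborne is false there. This is the first violation.

0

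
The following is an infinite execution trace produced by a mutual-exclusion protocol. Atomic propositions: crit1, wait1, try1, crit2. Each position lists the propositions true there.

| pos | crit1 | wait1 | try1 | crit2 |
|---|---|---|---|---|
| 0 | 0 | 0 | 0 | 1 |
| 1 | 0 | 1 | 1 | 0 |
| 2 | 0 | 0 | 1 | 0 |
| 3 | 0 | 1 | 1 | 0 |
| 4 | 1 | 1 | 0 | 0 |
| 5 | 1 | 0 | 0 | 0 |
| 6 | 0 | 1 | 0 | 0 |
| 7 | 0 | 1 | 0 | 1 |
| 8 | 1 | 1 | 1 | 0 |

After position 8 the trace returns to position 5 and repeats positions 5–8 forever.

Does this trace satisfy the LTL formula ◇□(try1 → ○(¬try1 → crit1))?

□(try1 → ○(¬try1 → crit1)) holds at position 0, which is reachable from 0, so ◇□(try1 → ○(¬try1 → crit1)) holds.

Holds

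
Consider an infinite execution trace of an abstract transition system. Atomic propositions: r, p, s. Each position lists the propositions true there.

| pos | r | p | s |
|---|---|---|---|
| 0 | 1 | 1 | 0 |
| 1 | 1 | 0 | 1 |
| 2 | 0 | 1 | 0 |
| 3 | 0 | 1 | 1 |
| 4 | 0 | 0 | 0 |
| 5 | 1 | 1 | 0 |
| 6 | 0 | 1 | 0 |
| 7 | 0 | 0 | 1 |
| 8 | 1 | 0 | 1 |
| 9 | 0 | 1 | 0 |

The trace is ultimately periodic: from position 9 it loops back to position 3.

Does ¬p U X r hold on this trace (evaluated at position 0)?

Satisfied

Walking from position 0: X r first holds at position 0, and ¬p holds at every earlier position along the way, so ¬p U X r holds.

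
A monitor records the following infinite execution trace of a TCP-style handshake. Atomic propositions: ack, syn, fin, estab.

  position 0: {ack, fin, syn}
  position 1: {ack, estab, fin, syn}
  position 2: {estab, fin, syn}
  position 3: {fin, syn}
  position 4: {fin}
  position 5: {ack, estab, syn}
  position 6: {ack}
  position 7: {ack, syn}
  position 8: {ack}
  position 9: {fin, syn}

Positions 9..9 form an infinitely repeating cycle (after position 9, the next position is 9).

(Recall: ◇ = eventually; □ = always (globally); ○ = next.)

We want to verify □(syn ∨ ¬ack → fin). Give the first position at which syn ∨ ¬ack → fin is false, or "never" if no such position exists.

5

Check syn ∨ ¬ack → fin at each position in order: 0 ✓, 1 ✓, 2 ✓, 3 ✓, 4 ✓.
At position 5 the labels are {ack, estab, syn}, so syn ∨ ¬ack → fin is false there. This is the first violation.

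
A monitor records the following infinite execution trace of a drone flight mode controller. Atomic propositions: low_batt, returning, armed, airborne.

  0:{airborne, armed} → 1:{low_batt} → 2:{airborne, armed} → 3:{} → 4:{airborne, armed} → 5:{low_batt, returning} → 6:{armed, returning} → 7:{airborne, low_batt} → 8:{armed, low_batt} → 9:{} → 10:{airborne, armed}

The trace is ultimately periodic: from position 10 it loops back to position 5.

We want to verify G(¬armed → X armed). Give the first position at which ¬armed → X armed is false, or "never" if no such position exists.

¬armed → X armed holds at every position 0..10, and those are all the positions the trace ever visits, so the invariant G(¬armed → X armed) is never violated.

never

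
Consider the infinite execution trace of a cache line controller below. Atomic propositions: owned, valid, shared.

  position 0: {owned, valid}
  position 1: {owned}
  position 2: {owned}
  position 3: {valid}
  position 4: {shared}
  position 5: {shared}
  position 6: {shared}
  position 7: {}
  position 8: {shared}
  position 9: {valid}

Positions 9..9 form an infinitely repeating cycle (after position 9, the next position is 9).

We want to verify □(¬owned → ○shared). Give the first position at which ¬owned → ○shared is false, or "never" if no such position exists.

6

Check ¬owned → ○shared at each position in order: 0 ✓, 1 ✓, 2 ✓, 3 ✓, 4 ✓, 5 ✓.
At position 6 the labels are {shared} and the next position 7 has {}, so ¬owned → ○shared is false there. This is the first violation.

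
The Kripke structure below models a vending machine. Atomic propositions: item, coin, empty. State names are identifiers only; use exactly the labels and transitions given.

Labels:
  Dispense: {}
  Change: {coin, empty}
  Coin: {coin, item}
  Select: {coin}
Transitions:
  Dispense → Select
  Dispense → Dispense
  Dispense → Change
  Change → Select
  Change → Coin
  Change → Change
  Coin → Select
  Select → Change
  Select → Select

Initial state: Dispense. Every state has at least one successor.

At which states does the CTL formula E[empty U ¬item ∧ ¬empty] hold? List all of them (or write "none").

{Dispense, Change, Select}

States satisfying empty: {Change}.
States satisfying ¬item ∧ ¬empty: {Dispense, Select}.
States satisfying E[empty U ¬item ∧ ¬empty]: {Dispense, Change, Select}.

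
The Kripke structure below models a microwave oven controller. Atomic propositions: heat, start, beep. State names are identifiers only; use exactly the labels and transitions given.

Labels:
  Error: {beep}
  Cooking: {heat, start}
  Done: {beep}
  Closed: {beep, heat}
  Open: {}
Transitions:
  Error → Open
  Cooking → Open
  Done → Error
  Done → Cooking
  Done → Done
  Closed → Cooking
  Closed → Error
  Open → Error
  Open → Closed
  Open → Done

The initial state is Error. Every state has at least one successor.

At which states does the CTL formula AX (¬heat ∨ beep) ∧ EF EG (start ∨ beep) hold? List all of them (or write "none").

{Error, Cooking, Open}

States satisfying ¬heat ∨ beep: {Error, Done, Closed, Open}.
States satisfying AX (¬heat ∨ beep): {Error, Cooking, Open}.
States satisfying EG (start ∨ beep): {Done}.
States satisfying EF EG (start ∨ beep): {Error, Cooking, Done, Closed, Open}.
States satisfying AX (¬heat ∨ beep) ∧ EF EG (start ∨ beep): {Error, Cooking, Open}.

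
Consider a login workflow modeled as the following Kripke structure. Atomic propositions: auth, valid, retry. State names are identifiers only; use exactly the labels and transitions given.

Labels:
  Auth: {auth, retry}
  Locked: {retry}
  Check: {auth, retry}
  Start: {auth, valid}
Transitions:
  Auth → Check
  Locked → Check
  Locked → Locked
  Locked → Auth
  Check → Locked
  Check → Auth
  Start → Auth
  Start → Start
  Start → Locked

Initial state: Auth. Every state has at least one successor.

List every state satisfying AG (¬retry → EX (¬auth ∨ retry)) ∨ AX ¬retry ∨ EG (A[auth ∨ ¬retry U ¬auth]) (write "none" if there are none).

{Auth, Locked, Check, Start}

States satisfying ¬retry → EX (¬auth ∨ retry): {Auth, Locked, Check, Start}.
States satisfying AG (¬retry → EX (¬auth ∨ retry)): {Auth, Locked, Check, Start}.
States satisfying ¬retry: {Start}.
States satisfying AX ¬retry: ∅.
States satisfying AG (¬retry → EX (¬auth ∨ retry)) ∨ AX ¬retry: {Auth, Locked, Check, Start}.
States satisfying A[auth ∨ ¬retry U ¬auth]: {Locked}.
States satisfying EG (A[auth ∨ ¬retry U ¬auth]): {Locked}.
States satisfying AG (¬retry → EX (¬auth ∨ retry)) ∨ AX ¬retry ∨ EG (A[auth ∨ ¬retry U ¬auth]): {Auth, Locked, Check, Start}.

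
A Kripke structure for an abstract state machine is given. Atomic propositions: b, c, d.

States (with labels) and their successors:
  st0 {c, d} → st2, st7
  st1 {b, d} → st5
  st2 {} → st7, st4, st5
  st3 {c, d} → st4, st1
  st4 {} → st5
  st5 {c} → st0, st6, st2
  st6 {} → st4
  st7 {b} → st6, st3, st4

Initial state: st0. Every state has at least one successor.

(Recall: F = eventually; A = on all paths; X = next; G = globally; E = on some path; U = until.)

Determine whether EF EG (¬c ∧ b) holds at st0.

States satisfying EG (¬c ∧ b): ∅.
States satisfying EF EG (¬c ∧ b): ∅.
No suitable path/successor from st0 witnesses the formula.
st0 ∉ Sat(EF EG (¬c ∧ b)).

Does not hold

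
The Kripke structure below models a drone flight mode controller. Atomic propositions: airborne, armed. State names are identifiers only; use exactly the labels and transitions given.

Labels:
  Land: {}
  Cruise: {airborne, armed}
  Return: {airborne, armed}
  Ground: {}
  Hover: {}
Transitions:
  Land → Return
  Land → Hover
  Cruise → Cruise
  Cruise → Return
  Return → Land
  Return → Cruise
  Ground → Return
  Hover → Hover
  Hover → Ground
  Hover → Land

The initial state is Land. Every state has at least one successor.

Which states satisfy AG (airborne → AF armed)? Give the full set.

States satisfying airborne → AF armed: {Land, Cruise, Return, Ground, Hover}.
States satisfying AG (airborne → AF armed): {Land, Cruise, Return, Ground, Hover}.

{Land, Cruise, Return, Ground, Hover}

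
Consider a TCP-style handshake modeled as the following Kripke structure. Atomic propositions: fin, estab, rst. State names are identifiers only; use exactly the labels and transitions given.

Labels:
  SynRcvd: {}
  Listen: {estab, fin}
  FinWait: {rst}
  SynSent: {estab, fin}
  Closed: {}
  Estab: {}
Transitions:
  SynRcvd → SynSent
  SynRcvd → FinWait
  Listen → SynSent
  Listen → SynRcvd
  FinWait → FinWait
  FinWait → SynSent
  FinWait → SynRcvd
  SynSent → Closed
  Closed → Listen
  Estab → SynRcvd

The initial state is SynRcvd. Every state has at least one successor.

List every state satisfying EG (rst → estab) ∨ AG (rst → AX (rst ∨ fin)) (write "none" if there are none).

{SynRcvd, Listen, SynSent, Closed, Estab}

States satisfying rst → estab: {SynRcvd, Listen, SynSent, Closed, Estab}.
States satisfying EG (rst → estab): {SynRcvd, Listen, SynSent, Closed, Estab}.
States satisfying rst → AX (rst ∨ fin): {SynRcvd, Listen, SynSent, Closed, Estab}.
States satisfying AG (rst → AX (rst ∨ fin)): ∅.
States satisfying EG (rst → estab) ∨ AG (rst → AX (rst ∨ fin)): {SynRcvd, Listen, SynSent, Closed, Estab}.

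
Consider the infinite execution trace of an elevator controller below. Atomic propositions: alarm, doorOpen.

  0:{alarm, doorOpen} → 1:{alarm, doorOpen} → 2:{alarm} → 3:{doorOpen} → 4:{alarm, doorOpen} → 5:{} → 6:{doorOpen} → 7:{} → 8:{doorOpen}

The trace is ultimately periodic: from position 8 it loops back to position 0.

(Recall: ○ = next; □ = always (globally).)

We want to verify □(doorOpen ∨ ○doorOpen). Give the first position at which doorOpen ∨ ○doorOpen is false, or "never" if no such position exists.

doorOpen ∨ ○doorOpen holds at every position 0..8, and those are all the positions the trace ever visits, so the invariant □(doorOpen ∨ ○doorOpen) is never violated.

never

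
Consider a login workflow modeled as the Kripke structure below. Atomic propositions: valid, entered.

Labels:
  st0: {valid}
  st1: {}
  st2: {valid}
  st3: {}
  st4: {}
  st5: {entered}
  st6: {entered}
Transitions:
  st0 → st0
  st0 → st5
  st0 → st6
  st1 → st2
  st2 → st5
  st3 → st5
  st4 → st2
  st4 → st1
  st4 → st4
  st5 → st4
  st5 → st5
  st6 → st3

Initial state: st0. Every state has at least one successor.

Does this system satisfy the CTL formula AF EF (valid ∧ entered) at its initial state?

No

States satisfying EF (valid ∧ entered): ∅.
States satisfying AF EF (valid ∧ entered): ∅.
There is a path from st0 along which EF (valid ∧ entered) never holds.
st0 ∉ Sat(AF EF (valid ∧ entered)).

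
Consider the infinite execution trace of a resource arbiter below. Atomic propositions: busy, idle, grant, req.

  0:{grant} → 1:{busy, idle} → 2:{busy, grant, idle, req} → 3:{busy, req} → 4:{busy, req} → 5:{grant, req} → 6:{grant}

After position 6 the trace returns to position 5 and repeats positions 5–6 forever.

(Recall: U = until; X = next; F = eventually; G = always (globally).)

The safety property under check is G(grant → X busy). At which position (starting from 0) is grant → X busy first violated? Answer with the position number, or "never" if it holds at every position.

5

Check grant → X busy at each position in order: 0 ✓, 1 ✓, 2 ✓, 3 ✓, 4 ✓.
At position 5 the labels are {grant, req} and the next position 6 has {grant}, so grant → X busy is false there. This is the first violation.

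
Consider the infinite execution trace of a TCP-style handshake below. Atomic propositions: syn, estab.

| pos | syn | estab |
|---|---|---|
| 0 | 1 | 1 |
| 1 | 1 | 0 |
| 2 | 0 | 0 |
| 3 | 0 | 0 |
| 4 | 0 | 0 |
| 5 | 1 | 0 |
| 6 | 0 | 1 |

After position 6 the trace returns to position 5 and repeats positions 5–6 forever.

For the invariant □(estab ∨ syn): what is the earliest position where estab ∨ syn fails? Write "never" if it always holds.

2

Check estab ∨ syn at each position in order: 0 ✓, 1 ✓.
At position 2 the labels are {}, so estab ∨ syn is false there. This is the first violation.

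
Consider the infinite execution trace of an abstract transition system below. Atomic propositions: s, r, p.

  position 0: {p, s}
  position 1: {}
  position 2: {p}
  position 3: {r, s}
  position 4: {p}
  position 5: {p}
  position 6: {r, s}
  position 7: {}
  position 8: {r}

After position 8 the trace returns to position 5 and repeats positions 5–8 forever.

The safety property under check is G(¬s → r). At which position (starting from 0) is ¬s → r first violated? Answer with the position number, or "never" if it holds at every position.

Check ¬s → r at each position in order: 0 ✓.
At position 1 the labels are {}, so ¬s → r is false there. This is the first violation.

1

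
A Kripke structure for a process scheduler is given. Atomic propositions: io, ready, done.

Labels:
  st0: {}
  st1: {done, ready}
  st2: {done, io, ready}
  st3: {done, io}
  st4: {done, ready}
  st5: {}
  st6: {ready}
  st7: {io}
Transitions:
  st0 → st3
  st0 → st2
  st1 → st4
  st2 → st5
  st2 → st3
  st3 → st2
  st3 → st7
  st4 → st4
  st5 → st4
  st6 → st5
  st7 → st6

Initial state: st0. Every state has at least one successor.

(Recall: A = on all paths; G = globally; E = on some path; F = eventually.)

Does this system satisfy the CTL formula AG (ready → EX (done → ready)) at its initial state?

States satisfying ready → EX (done → ready): {st0, st1, st2, st3, st4, st5, st6, st7}.
States satisfying AG (ready → EX (done → ready)): {st0, st1, st2, st3, st4, st5, st6, st7}.
Every state reachable from st0 satisfies ready → EX (done → ready).
st0 ∈ Sat(AG (ready → EX (done → ready))).

Yes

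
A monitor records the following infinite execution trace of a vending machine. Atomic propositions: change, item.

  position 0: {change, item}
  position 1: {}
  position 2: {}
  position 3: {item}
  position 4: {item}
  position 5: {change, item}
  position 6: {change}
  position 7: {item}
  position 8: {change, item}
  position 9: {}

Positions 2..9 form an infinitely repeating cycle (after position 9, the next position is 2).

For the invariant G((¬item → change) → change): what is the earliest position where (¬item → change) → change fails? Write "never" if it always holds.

3

Check (¬item → change) → change at each position in order: 0 ✓, 1 ✓, 2 ✓.
At position 3 the labels are {item}, so (¬item → change) → change is false there. This is the first violation.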